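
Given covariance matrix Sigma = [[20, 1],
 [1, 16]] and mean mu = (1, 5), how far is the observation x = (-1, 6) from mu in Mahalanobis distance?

Step 1 — centre the observation: (x - mu) = (-2, 1).

Step 2 — invert Sigma. det(Sigma) = 20·16 - (1)² = 319.
  Sigma^{-1} = (1/det) · [[d, -b], [-b, a]] = [[0.0502, -0.0031],
 [-0.0031, 0.0627]].

Step 3 — form the quadratic (x - mu)^T · Sigma^{-1} · (x - mu):
  Sigma^{-1} · (x - mu) = (-0.1034, 0.069).
  (x - mu)^T · [Sigma^{-1} · (x - mu)] = (-2)·(-0.1034) + (1)·(0.069) = 0.2759.

Step 4 — take square root: d = √(0.2759) ≈ 0.5252.

d(x, mu) = √(0.2759) ≈ 0.5252


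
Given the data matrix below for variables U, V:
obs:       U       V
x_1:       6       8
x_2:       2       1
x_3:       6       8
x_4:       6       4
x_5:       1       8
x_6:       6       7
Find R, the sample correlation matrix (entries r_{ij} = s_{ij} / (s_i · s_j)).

Step 1 — column means:
  mean(U) = (6 + 2 + 6 + 6 + 1 + 6) / 6 = 27/6 = 4.5
  mean(V) = (8 + 1 + 8 + 4 + 8 + 7) / 6 = 36/6 = 6

Step 2 — sample variances and covariances s[i,j] = (1/(n-1)) · Σ_k (x_{k,i} - mean_i) · (x_{k,j} - mean_j), with n-1 = 5:
  s[U,U] = ((1.5)·(1.5) + (-2.5)·(-2.5) + (1.5)·(1.5) + (1.5)·(1.5) + (-3.5)·(-3.5) + (1.5)·(1.5)) / 5 = 27.5/5 = 5.5
  s[U,V] = ((1.5)·(2) + (-2.5)·(-5) + (1.5)·(2) + (1.5)·(-2) + (-3.5)·(2) + (1.5)·(1)) / 5 = 10/5 = 2
  s[V,V] = ((2)·(2) + (-5)·(-5) + (2)·(2) + (-2)·(-2) + (2)·(2) + (1)·(1)) / 5 = 42/5 = 8.4
  Sample standard deviations s_i = √(s[i,i]):
  s(U) = √(5.5) = 2.3452
  s(V) = √(8.4) = 2.8983

Step 3 — r_{ij} = s_{ij} / (s_i · s_j):
  r[U,U] = 1 (diagonal).
  r[U,V] = 2 / (2.3452 · 2.8983) = 2 / 6.7971 = 0.2942
  r[V,V] = 1 (diagonal).

R is symmetric with unit diagonal. Assembling:

R = [[1, 0.2942],
 [0.2942, 1]]


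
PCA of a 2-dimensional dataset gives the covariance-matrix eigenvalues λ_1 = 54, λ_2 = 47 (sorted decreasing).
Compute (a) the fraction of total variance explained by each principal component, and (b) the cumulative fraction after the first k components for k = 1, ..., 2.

Step 1 — total variance = trace(Sigma) = Σ λ_i = 54 + 47 = 101.

Step 2 — fraction explained by component i = λ_i / Σ λ:
  PC1: 54/101 = 0.5347
  PC2: 47/101 = 0.4653

Step 3 — cumulative fraction after k components = (λ_1 + ... + λ_k) / Σ λ:
  k = 1: 54/101 = 0.5347
  k = 2: (54 + 47)/101 = 101/101 = 1

Summary (fraction, with percent):

explained: PC1 0.5347 (53.47%), PC2 0.4653 (46.53%);  cumulative: 0.5347, 1


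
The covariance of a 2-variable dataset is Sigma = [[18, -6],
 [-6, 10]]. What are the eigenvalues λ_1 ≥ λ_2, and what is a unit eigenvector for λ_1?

Step 1 — characteristic polynomial of 2×2 Sigma:
  det(Sigma - λI) = λ² - trace · λ + det = 0.
  trace = 18 + 10 = 28, det = 18·10 - (-6)² = 144.
Step 2 — discriminant:
  Δ = trace² - 4·det = 784 - 576 = 208.
Step 3 — eigenvalues:
  λ = (trace ± √Δ)/2 = (28 ± 14.4222)/2,
  λ_1 = 21.2111,  λ_2 = 6.7889.

Step 4 — unit eigenvector for λ_1: solve (Sigma - λ_1 I)v = 0. First row:
  (18 - 21.2111)·v_x + (-6)·v_y = 0, i.e. (-3.2111)·v_x + (-6)·v_y = 0,
  so v ∝ (b, λ_1 - a) = (-6, 3.2111); multiply by -1 so the first entry is positive: u = (6, -3.2111).
  ||u|| = √((6)² + (-3.2111)²) = √(46.3112) ≈ 6.8052,
  v_1 = u/||u|| ≈ (0.8817, -0.4719) (||v_1|| = 1).

λ_1 = 21.2111,  λ_2 = 6.7889;  v_1 ≈ (0.8817, -0.4719)


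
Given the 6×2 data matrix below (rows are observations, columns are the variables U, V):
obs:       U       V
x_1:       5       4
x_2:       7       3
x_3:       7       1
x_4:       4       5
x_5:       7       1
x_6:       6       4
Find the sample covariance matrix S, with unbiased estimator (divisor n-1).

Step 1 — column means:
  mean(U) = (5 + 7 + 7 + 4 + 7 + 6) / 6 = 36/6 = 6
  mean(V) = (4 + 3 + 1 + 5 + 1 + 4) / 6 = 18/6 = 3

Step 2 — sample covariance S[i,j] = (1/(n-1)) · Σ_k (x_{k,i} - mean_i) · (x_{k,j} - mean_j), with n-1 = 5.
  S[U,U] = ((-1)·(-1) + (1)·(1) + (1)·(1) + (-2)·(-2) + (1)·(1) + (0)·(0)) / 5 = 8/5 = 1.6
  S[U,V] = ((-1)·(1) + (1)·(0) + (1)·(-2) + (-2)·(2) + (1)·(-2) + (0)·(1)) / 5 = -9/5 = -1.8
  S[V,V] = ((1)·(1) + (0)·(0) + (-2)·(-2) + (2)·(2) + (-2)·(-2) + (1)·(1)) / 5 = 14/5 = 2.8

S is symmetric (S[j,i] = S[i,j]). Assembling:

S = [[1.6, -1.8],
 [-1.8, 2.8]]


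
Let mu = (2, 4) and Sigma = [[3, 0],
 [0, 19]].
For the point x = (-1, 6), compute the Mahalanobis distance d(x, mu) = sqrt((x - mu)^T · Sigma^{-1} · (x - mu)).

Step 1 — centre the observation: (x - mu) = (-3, 2).

Step 2 — invert Sigma. det(Sigma) = 3·19 - (0)² = 57.
  Sigma^{-1} = (1/det) · [[d, -b], [-b, a]] = [[0.3333, 0],
 [0, 0.0526]].

Step 3 — form the quadratic (x - mu)^T · Sigma^{-1} · (x - mu):
  Sigma^{-1} · (x - mu) = (-1, 0.1053).
  (x - mu)^T · [Sigma^{-1} · (x - mu)] = (-3)·(-1) + (2)·(0.1053) = 3.2105.

Step 4 — take square root: d = √(3.2105) ≈ 1.7918.

d(x, mu) = √(3.2105) ≈ 1.7918


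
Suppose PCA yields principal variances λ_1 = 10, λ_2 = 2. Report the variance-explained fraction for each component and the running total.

Step 1 — total variance = trace(Sigma) = Σ λ_i = 10 + 2 = 12.

Step 2 — fraction explained by component i = λ_i / Σ λ:
  PC1: 10/12 = 0.8333
  PC2: 2/12 = 0.1667

Step 3 — cumulative fraction after k components = (λ_1 + ... + λ_k) / Σ λ:
  k = 1: 10/12 = 0.8333
  k = 2: (10 + 2)/12 = 12/12 = 1

Summary (fraction, with percent):

explained: PC1 0.8333 (83.33%), PC2 0.1667 (16.67%);  cumulative: 0.8333, 1


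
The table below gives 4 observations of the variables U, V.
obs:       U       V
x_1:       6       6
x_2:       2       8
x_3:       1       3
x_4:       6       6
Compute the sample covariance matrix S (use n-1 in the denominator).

Step 1 — column means:
  mean(U) = (6 + 2 + 1 + 6) / 4 = 15/4 = 3.75
  mean(V) = (6 + 8 + 3 + 6) / 4 = 23/4 = 5.75

Step 2 — sample covariance S[i,j] = (1/(n-1)) · Σ_k (x_{k,i} - mean_i) · (x_{k,j} - mean_j), with n-1 = 3.
  S[U,U] = ((2.25)·(2.25) + (-1.75)·(-1.75) + (-2.75)·(-2.75) + (2.25)·(2.25)) / 3 = 20.75/3 = 6.9167
  S[U,V] = ((2.25)·(0.25) + (-1.75)·(2.25) + (-2.75)·(-2.75) + (2.25)·(0.25)) / 3 = 4.75/3 = 1.5833
  S[V,V] = ((0.25)·(0.25) + (2.25)·(2.25) + (-2.75)·(-2.75) + (0.25)·(0.25)) / 3 = 12.75/3 = 4.25

S is symmetric (S[j,i] = S[i,j]). Assembling:

S = [[6.9167, 1.5833],
 [1.5833, 4.25]]


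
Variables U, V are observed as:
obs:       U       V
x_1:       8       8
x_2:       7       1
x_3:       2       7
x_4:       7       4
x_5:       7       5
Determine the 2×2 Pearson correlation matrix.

Step 1 — column means:
  mean(U) = (8 + 7 + 2 + 7 + 7) / 5 = 31/5 = 6.2
  mean(V) = (8 + 1 + 7 + 4 + 5) / 5 = 25/5 = 5

Step 2 — sample variances and covariances s[i,j] = (1/(n-1)) · Σ_k (x_{k,i} - mean_i) · (x_{k,j} - mean_j), with n-1 = 4:
  s[U,U] = ((1.8)·(1.8) + (0.8)·(0.8) + (-4.2)·(-4.2) + (0.8)·(0.8) + (0.8)·(0.8)) / 4 = 22.8/4 = 5.7
  s[U,V] = ((1.8)·(3) + (0.8)·(-4) + (-4.2)·(2) + (0.8)·(-1) + (0.8)·(0)) / 4 = -7/4 = -1.75
  s[V,V] = ((3)·(3) + (-4)·(-4) + (2)·(2) + (-1)·(-1) + (0)·(0)) / 4 = 30/4 = 7.5
  Sample standard deviations s_i = √(s[i,i]):
  s(U) = √(5.7) = 2.3875
  s(V) = √(7.5) = 2.7386

Step 3 — r_{ij} = s_{ij} / (s_i · s_j):
  r[U,U] = 1 (diagonal).
  r[U,V] = -1.75 / (2.3875 · 2.7386) = -1.75 / 6.5383 = -0.2677
  r[V,V] = 1 (diagonal).

R is symmetric with unit diagonal. Assembling:

R = [[1, -0.2677],
 [-0.2677, 1]]


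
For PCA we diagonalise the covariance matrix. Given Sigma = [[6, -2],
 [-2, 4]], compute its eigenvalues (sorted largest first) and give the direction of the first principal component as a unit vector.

Step 1 — characteristic polynomial of 2×2 Sigma:
  det(Sigma - λI) = λ² - trace · λ + det = 0.
  trace = 6 + 4 = 10, det = 6·4 - (-2)² = 20.
Step 2 — discriminant:
  Δ = trace² - 4·det = 100 - 80 = 20.
Step 3 — eigenvalues:
  λ = (trace ± √Δ)/2 = (10 ± 4.4721)/2,
  λ_1 = 7.2361,  λ_2 = 2.7639.

Step 4 — unit eigenvector for λ_1: solve (Sigma - λ_1 I)v = 0. First row:
  (6 - 7.2361)·v_x + (-2)·v_y = 0, i.e. (-1.2361)·v_x + (-2)·v_y = 0,
  so v ∝ (b, λ_1 - a) = (-2, 1.2361); multiply by -1 so the first entry is positive: u = (2, -1.2361).
  ||u|| = √((2)² + (-1.2361)²) = √(5.5279) ≈ 2.3511,
  v_1 = u/||u|| ≈ (0.8507, -0.5257) (||v_1|| = 1).

λ_1 = 7.2361,  λ_2 = 2.7639;  v_1 ≈ (0.8507, -0.5257)


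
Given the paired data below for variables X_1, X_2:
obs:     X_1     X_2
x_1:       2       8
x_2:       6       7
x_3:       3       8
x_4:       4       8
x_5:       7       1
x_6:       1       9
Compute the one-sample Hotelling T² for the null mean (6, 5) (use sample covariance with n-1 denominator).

Step 1 — sample mean vector:
  mean(X_1) = (2 + 6 + 3 + 4 + 7 + 1) / 6 = 23/6 = 3.8333
  mean(X_2) = (8 + 7 + 8 + 8 + 1 + 9) / 6 = 41/6 = 6.8333
  x̄ = (3.8333, 6.8333),  deviation x̄ - mu_0 = (3.8333, 6.8333) - (6, 5) = (-2.1667, 1.8333).

Step 2 — sample covariance matrix, S[i,j] = (1/(n-1)) · Σ_k (x_{k,i} - mean_i) · (x_{k,j} - mean_j), divisor n-1 = 5:
  S[X_1,X_1] = ((-1.8333)·(-1.8333) + (2.1667)·(2.1667) + (-0.8333)·(-0.8333) + (0.1667)·(0.1667) + (3.1667)·(3.1667) + (-2.8333)·(-2.8333)) / 5 = 26.8333/5 = 5.3667
  S[X_1,X_2] = ((-1.8333)·(1.1667) + (2.1667)·(0.1667) + (-0.8333)·(1.1667) + (0.1667)·(1.1667) + (3.1667)·(-5.8333) + (-2.8333)·(2.1667)) / 5 = -27.1667/5 = -5.4333
  S[X_2,X_2] = ((1.1667)·(1.1667) + (0.1667)·(0.1667) + (1.1667)·(1.1667) + (1.1667)·(1.1667) + (-5.8333)·(-5.8333) + (2.1667)·(2.1667)) / 5 = 42.8333/5 = 8.5667
  S = [[5.3667, -5.4333],
 [-5.4333, 8.5667]].

Step 3 — invert S. det(S) = 5.3667·8.5667 - (-5.4333)² = 16.4533.
  S^{-1} = (1/det) · [[d, -b], [-b, a]] = [[0.5207, 0.3302],
 [0.3302, 0.3262]].

Step 4 — quadratic form (x̄ - mu_0)^T · S^{-1} · (x̄ - mu_0):
  S^{-1} · (x̄ - mu_0) = (-0.5227, -0.1175),
  (x̄ - mu_0)^T · [...] = (-2.1667)·(-0.5227) + (1.8333)·(-0.1175) = 0.9171.

Step 5 — scale by n: T² = 6 · 0.9171 = 5.5024.

T² ≈ 5.5024


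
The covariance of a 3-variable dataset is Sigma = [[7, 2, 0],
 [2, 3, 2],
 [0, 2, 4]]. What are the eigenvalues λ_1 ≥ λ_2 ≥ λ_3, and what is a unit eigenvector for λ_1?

Step 1 — characteristic polynomial p(λ) = det(λI - Sigma) = λ³ - tr·λ² + c_1·λ - det, where tr = trace, c_1 = sum of the principal 2×2 minors, det = det(Sigma):
  tr = 7 + 3 + 4 = 14,
  c_1 = (7·3 - (2)²) + (7·4 - (0)²) + (3·4 - (2)²) = 17 + 28 + 8 = 53,
  det = 7·(3·4 - (2)²) - (2)·((2)·4 - (2)·(0)) + (0)·((2)·(2) - 3·(0)) = 7·(8) - (2)·(8) + (0)·(4) = 40.
  So p(λ) = λ³ - 14λ² + 53λ - 40.
Step 2 — look for an integer root (rational root theorem: any rational root is an integer divisor of 40). Testing λ = 1:
  p(1) = 1 - 14 + 53 - 40 = 0  ✓
  Dividing out (λ - 1): p(λ) = (λ - 1)(λ² - 13λ + 40).
Step 3 — remaining eigenvalues from the quadratic λ² - 13λ + 40 = 0:
  Δ = 13² - 4·40 = 169 - 160 = 9,  λ = (13 ± √9)/2 = (13 ± 3)/2 = 8 or 5.
  Sorted: λ_1 = 8,  λ_2 = 5,  λ_3 = 1  (check: sum = 14 = tr ✓).

Step 4 — unit eigenvector for λ_1 = 8: v spans the null space of (Sigma - λ_1 I), whose rows are
  r_1 = (-1, 2, 0),  r_2 = (2, -5, 2),  r_3 = (0, 2, -4).
  v is orthogonal to every row, so take v ∝ r_1 × r_2 = ((2)·(2) - (0)·(-5), (0)·(2) - (-1)·(2), (-1)·(-5) - (2)·(2)) = (4, 2, 1).
  Let u = (4, 2, 1).
  ||u|| = √((4)² + (2)² + (1)²) = √(21) ≈ 4.5826,  v_1 = u/||u|| ≈ (0.8729, 0.4364, 0.2182) (||v_1|| = 1).

λ_1 = 8,  λ_2 = 5,  λ_3 = 1;  v_1 ≈ (0.8729, 0.4364, 0.2182)


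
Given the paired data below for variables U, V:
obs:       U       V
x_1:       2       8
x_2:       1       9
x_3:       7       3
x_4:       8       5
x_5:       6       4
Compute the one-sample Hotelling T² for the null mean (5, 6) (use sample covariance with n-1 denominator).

Step 1 — sample mean vector:
  mean(U) = (2 + 1 + 7 + 8 + 6) / 5 = 24/5 = 4.8
  mean(V) = (8 + 9 + 3 + 5 + 4) / 5 = 29/5 = 5.8
  x̄ = (4.8, 5.8),  deviation x̄ - mu_0 = (4.8, 5.8) - (5, 6) = (-0.2, -0.2).

Step 2 — sample covariance matrix, S[i,j] = (1/(n-1)) · Σ_k (x_{k,i} - mean_i) · (x_{k,j} - mean_j), divisor n-1 = 4:
  S[U,U] = ((-2.8)·(-2.8) + (-3.8)·(-3.8) + (2.2)·(2.2) + (3.2)·(3.2) + (1.2)·(1.2)) / 4 = 38.8/4 = 9.7
  S[U,V] = ((-2.8)·(2.2) + (-3.8)·(3.2) + (2.2)·(-2.8) + (3.2)·(-0.8) + (1.2)·(-1.8)) / 4 = -29.2/4 = -7.3
  S[V,V] = ((2.2)·(2.2) + (3.2)·(3.2) + (-2.8)·(-2.8) + (-0.8)·(-0.8) + (-1.8)·(-1.8)) / 4 = 26.8/4 = 6.7
  S = [[9.7, -7.3],
 [-7.3, 6.7]].

Step 3 — invert S. det(S) = 9.7·6.7 - (-7.3)² = 11.7.
  S^{-1} = (1/det) · [[d, -b], [-b, a]] = [[0.5726, 0.6239],
 [0.6239, 0.8291]].

Step 4 — quadratic form (x̄ - mu_0)^T · S^{-1} · (x̄ - mu_0):
  S^{-1} · (x̄ - mu_0) = (-0.2393, -0.2906),
  (x̄ - mu_0)^T · [...] = (-0.2)·(-0.2393) + (-0.2)·(-0.2906) = 0.106.

Step 5 — scale by n: T² = 5 · 0.106 = 0.5299.

T² ≈ 0.5299


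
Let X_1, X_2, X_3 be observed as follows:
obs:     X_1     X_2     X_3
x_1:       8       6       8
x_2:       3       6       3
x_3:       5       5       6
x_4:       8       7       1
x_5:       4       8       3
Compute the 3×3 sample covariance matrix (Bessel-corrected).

Step 1 — column means:
  mean(X_1) = (8 + 3 + 5 + 8 + 4) / 5 = 28/5 = 5.6
  mean(X_2) = (6 + 6 + 5 + 7 + 8) / 5 = 32/5 = 6.4
  mean(X_3) = (8 + 3 + 6 + 1 + 3) / 5 = 21/5 = 4.2

Step 2 — sample covariance S[i,j] = (1/(n-1)) · Σ_k (x_{k,i} - mean_i) · (x_{k,j} - mean_j), with n-1 = 4.
  S[X_1,X_1] = ((2.4)·(2.4) + (-2.6)·(-2.6) + (-0.6)·(-0.6) + (2.4)·(2.4) + (-1.6)·(-1.6)) / 4 = 21.2/4 = 5.3
  S[X_1,X_2] = ((2.4)·(-0.4) + (-2.6)·(-0.4) + (-0.6)·(-1.4) + (2.4)·(0.6) + (-1.6)·(1.6)) / 4 = -0.2/4 = -0.05
  S[X_1,X_3] = ((2.4)·(3.8) + (-2.6)·(-1.2) + (-0.6)·(1.8) + (2.4)·(-3.2) + (-1.6)·(-1.2)) / 4 = 5.4/4 = 1.35
  S[X_2,X_2] = ((-0.4)·(-0.4) + (-0.4)·(-0.4) + (-1.4)·(-1.4) + (0.6)·(0.6) + (1.6)·(1.6)) / 4 = 5.2/4 = 1.3
  S[X_2,X_3] = ((-0.4)·(3.8) + (-0.4)·(-1.2) + (-1.4)·(1.8) + (0.6)·(-3.2) + (1.6)·(-1.2)) / 4 = -7.4/4 = -1.85
  S[X_3,X_3] = ((3.8)·(3.8) + (-1.2)·(-1.2) + (1.8)·(1.8) + (-3.2)·(-3.2) + (-1.2)·(-1.2)) / 4 = 30.8/4 = 7.7

S is symmetric (S[j,i] = S[i,j]). Assembling:

S = [[5.3, -0.05, 1.35],
 [-0.05, 1.3, -1.85],
 [1.35, -1.85, 7.7]]


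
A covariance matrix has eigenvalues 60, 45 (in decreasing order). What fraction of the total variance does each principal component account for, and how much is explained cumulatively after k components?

Step 1 — total variance = trace(Sigma) = Σ λ_i = 60 + 45 = 105.

Step 2 — fraction explained by component i = λ_i / Σ λ:
  PC1: 60/105 = 0.5714
  PC2: 45/105 = 0.4286

Step 3 — cumulative fraction after k components = (λ_1 + ... + λ_k) / Σ λ:
  k = 1: 60/105 = 0.5714
  k = 2: (60 + 45)/105 = 105/105 = 1

Summary (fraction, with percent):

explained: PC1 0.5714 (57.14%), PC2 0.4286 (42.86%);  cumulative: 0.5714, 1


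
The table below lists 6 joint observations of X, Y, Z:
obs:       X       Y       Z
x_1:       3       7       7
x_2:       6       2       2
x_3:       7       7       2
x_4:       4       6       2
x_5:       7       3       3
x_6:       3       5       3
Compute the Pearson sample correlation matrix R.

Step 1 — column means:
  mean(X) = (3 + 6 + 7 + 4 + 7 + 3) / 6 = 30/6 = 5
  mean(Y) = (7 + 2 + 7 + 6 + 3 + 5) / 6 = 30/6 = 5
  mean(Z) = (7 + 2 + 2 + 2 + 3 + 3) / 6 = 19/6 = 3.1667

Step 2 — sample variances and covariances s[i,j] = (1/(n-1)) · Σ_k (x_{k,i} - mean_i) · (x_{k,j} - mean_j), with n-1 = 5:
  s[X,X] = ((-2)·(-2) + (1)·(1) + (2)·(2) + (-1)·(-1) + (2)·(2) + (-2)·(-2)) / 5 = 18/5 = 3.6
  s[X,Y] = ((-2)·(2) + (1)·(-3) + (2)·(2) + (-1)·(1) + (2)·(-2) + (-2)·(0)) / 5 = -8/5 = -1.6
  s[X,Z] = ((-2)·(3.8333) + (1)·(-1.1667) + (2)·(-1.1667) + (-1)·(-1.1667) + (2)·(-0.1667) + (-2)·(-0.1667)) / 5 = -10/5 = -2
  s[Y,Y] = ((2)·(2) + (-3)·(-3) + (2)·(2) + (1)·(1) + (-2)·(-2) + (0)·(0)) / 5 = 22/5 = 4.4
  s[Y,Z] = ((2)·(3.8333) + (-3)·(-1.1667) + (2)·(-1.1667) + (1)·(-1.1667) + (-2)·(-0.1667) + (0)·(-0.1667)) / 5 = 8/5 = 1.6
  s[Z,Z] = ((3.8333)·(3.8333) + (-1.1667)·(-1.1667) + (-1.1667)·(-1.1667) + (-1.1667)·(-1.1667) + (-0.1667)·(-0.1667) + (-0.1667)·(-0.1667)) / 5 = 18.8333/5 = 3.7667
  Sample standard deviations s_i = √(s[i,i]):
  s(X) = √(3.6) = 1.8974
  s(Y) = √(4.4) = 2.0976
  s(Z) = √(3.7667) = 1.9408

Step 3 — r_{ij} = s_{ij} / (s_i · s_j):
  r[X,X] = 1 (diagonal).
  r[X,Y] = -1.6 / (1.8974 · 2.0976) = -1.6 / 3.9799 = -0.402
  r[X,Z] = -2 / (1.8974 · 1.9408) = -2 / 3.6824 = -0.5431
  r[Y,Y] = 1 (diagonal).
  r[Y,Z] = 1.6 / (2.0976 · 1.9408) = 1.6 / 4.071 = 0.393
  r[Z,Z] = 1 (diagonal).

R is symmetric with unit diagonal. Assembling:

R = [[1, -0.402, -0.5431],
 [-0.402, 1, 0.393],
 [-0.5431, 0.393, 1]]


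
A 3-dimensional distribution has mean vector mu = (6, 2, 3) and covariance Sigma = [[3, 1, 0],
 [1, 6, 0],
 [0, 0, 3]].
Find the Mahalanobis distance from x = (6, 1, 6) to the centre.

Step 1 — centre the observation: (x - mu) = (0, -1, 3).

Step 2 — invert Sigma (cofactor / det for 3×3, or solve directly):
  Sigma^{-1} = [[0.3529, -0.0588, 0],
 [-0.0588, 0.1765, 0],
 [0, 0, 0.3333]].

Step 3 — form the quadratic (x - mu)^T · Sigma^{-1} · (x - mu):
  Sigma^{-1} · (x - mu) = (0.0588, -0.1765, 1).
  (x - mu)^T · [Sigma^{-1} · (x - mu)] = (0)·(0.0588) + (-1)·(-0.1765) + (3)·(1) = 3.1765.

Step 4 — take square root: d = √(3.1765) ≈ 1.7823.

d(x, mu) = √(3.1765) ≈ 1.7823


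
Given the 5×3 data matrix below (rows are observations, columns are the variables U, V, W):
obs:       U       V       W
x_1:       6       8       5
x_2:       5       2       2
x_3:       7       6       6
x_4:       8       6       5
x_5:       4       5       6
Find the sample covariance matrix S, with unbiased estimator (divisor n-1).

Step 1 — column means:
  mean(U) = (6 + 5 + 7 + 8 + 4) / 5 = 30/5 = 6
  mean(V) = (8 + 2 + 6 + 6 + 5) / 5 = 27/5 = 5.4
  mean(W) = (5 + 2 + 6 + 5 + 6) / 5 = 24/5 = 4.8

Step 2 — sample covariance S[i,j] = (1/(n-1)) · Σ_k (x_{k,i} - mean_i) · (x_{k,j} - mean_j), with n-1 = 4.
  S[U,U] = ((0)·(0) + (-1)·(-1) + (1)·(1) + (2)·(2) + (-2)·(-2)) / 4 = 10/4 = 2.5
  S[U,V] = ((0)·(2.6) + (-1)·(-3.4) + (1)·(0.6) + (2)·(0.6) + (-2)·(-0.4)) / 4 = 6/4 = 1.5
  S[U,W] = ((0)·(0.2) + (-1)·(-2.8) + (1)·(1.2) + (2)·(0.2) + (-2)·(1.2)) / 4 = 2/4 = 0.5
  S[V,V] = ((2.6)·(2.6) + (-3.4)·(-3.4) + (0.6)·(0.6) + (0.6)·(0.6) + (-0.4)·(-0.4)) / 4 = 19.2/4 = 4.8
  S[V,W] = ((2.6)·(0.2) + (-3.4)·(-2.8) + (0.6)·(1.2) + (0.6)·(0.2) + (-0.4)·(1.2)) / 4 = 10.4/4 = 2.6
  S[W,W] = ((0.2)·(0.2) + (-2.8)·(-2.8) + (1.2)·(1.2) + (0.2)·(0.2) + (1.2)·(1.2)) / 4 = 10.8/4 = 2.7

S is symmetric (S[j,i] = S[i,j]). Assembling:

S = [[2.5, 1.5, 0.5],
 [1.5, 4.8, 2.6],
 [0.5, 2.6, 2.7]]


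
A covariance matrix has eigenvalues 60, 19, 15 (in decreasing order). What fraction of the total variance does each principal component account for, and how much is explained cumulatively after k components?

Step 1 — total variance = trace(Sigma) = Σ λ_i = 60 + 19 + 15 = 94.

Step 2 — fraction explained by component i = λ_i / Σ λ:
  PC1: 60/94 = 0.6383
  PC2: 19/94 = 0.2021
  PC3: 15/94 = 0.1596

Step 3 — cumulative fraction after k components = (λ_1 + ... + λ_k) / Σ λ:
  k = 1: 60/94 = 0.6383
  k = 2: (60 + 19)/94 = 79/94 = 0.8404
  k = 3: (60 + 19 + 15)/94 = 94/94 = 1

Summary (fraction, with percent):

explained: PC1 0.6383 (63.83%), PC2 0.2021 (20.21%), PC3 0.1596 (15.96%);  cumulative: 0.6383, 0.8404, 1


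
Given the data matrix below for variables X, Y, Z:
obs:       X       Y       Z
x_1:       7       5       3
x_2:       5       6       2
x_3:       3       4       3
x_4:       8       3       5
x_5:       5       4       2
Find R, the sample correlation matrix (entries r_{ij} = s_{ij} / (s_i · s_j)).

Step 1 — column means:
  mean(X) = (7 + 5 + 3 + 8 + 5) / 5 = 28/5 = 5.6
  mean(Y) = (5 + 6 + 4 + 3 + 4) / 5 = 22/5 = 4.4
  mean(Z) = (3 + 2 + 3 + 5 + 2) / 5 = 15/5 = 3

Step 2 — sample variances and covariances s[i,j] = (1/(n-1)) · Σ_k (x_{k,i} - mean_i) · (x_{k,j} - mean_j), with n-1 = 4:
  s[X,X] = ((1.4)·(1.4) + (-0.6)·(-0.6) + (-2.6)·(-2.6) + (2.4)·(2.4) + (-0.6)·(-0.6)) / 4 = 15.2/4 = 3.8
  s[X,Y] = ((1.4)·(0.6) + (-0.6)·(1.6) + (-2.6)·(-0.4) + (2.4)·(-1.4) + (-0.6)·(-0.4)) / 4 = -2.2/4 = -0.55
  s[X,Z] = ((1.4)·(0) + (-0.6)·(-1) + (-2.6)·(0) + (2.4)·(2) + (-0.6)·(-1)) / 4 = 6/4 = 1.5
  s[Y,Y] = ((0.6)·(0.6) + (1.6)·(1.6) + (-0.4)·(-0.4) + (-1.4)·(-1.4) + (-0.4)·(-0.4)) / 4 = 5.2/4 = 1.3
  s[Y,Z] = ((0.6)·(0) + (1.6)·(-1) + (-0.4)·(0) + (-1.4)·(2) + (-0.4)·(-1)) / 4 = -4/4 = -1
  s[Z,Z] = ((0)·(0) + (-1)·(-1) + (0)·(0) + (2)·(2) + (-1)·(-1)) / 4 = 6/4 = 1.5
  Sample standard deviations s_i = √(s[i,i]):
  s(X) = √(3.8) = 1.9494
  s(Y) = √(1.3) = 1.1402
  s(Z) = √(1.5) = 1.2247

Step 3 — r_{ij} = s_{ij} / (s_i · s_j):
  r[X,X] = 1 (diagonal).
  r[X,Y] = -0.55 / (1.9494 · 1.1402) = -0.55 / 2.2226 = -0.2475
  r[X,Z] = 1.5 / (1.9494 · 1.2247) = 1.5 / 2.3875 = 0.6283
  r[Y,Y] = 1 (diagonal).
  r[Y,Z] = -1 / (1.1402 · 1.2247) = -1 / 1.3964 = -0.7161
  r[Z,Z] = 1 (diagonal).

R is symmetric with unit diagonal. Assembling:

R = [[1, -0.2475, 0.6283],
 [-0.2475, 1, -0.7161],
 [0.6283, -0.7161, 1]]


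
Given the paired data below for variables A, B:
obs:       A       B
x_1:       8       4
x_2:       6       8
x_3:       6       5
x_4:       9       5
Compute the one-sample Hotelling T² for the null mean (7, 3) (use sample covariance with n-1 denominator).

Step 1 — sample mean vector:
  mean(A) = (8 + 6 + 6 + 9) / 4 = 29/4 = 7.25
  mean(B) = (4 + 8 + 5 + 5) / 4 = 22/4 = 5.5
  x̄ = (7.25, 5.5),  deviation x̄ - mu_0 = (7.25, 5.5) - (7, 3) = (0.25, 2.5).

Step 2 — sample covariance matrix, S[i,j] = (1/(n-1)) · Σ_k (x_{k,i} - mean_i) · (x_{k,j} - mean_j), divisor n-1 = 3:
  S[A,A] = ((0.75)·(0.75) + (-1.25)·(-1.25) + (-1.25)·(-1.25) + (1.75)·(1.75)) / 3 = 6.75/3 = 2.25
  S[A,B] = ((0.75)·(-1.5) + (-1.25)·(2.5) + (-1.25)·(-0.5) + (1.75)·(-0.5)) / 3 = -4.5/3 = -1.5
  S[B,B] = ((-1.5)·(-1.5) + (2.5)·(2.5) + (-0.5)·(-0.5) + (-0.5)·(-0.5)) / 3 = 9/3 = 3
  S = [[2.25, -1.5],
 [-1.5, 3]].

Step 3 — invert S. det(S) = 2.25·3 - (-1.5)² = 4.5.
  S^{-1} = (1/det) · [[d, -b], [-b, a]] = [[0.6667, 0.3333],
 [0.3333, 0.5]].

Step 4 — quadratic form (x̄ - mu_0)^T · S^{-1} · (x̄ - mu_0):
  S^{-1} · (x̄ - mu_0) = (1, 1.3333),
  (x̄ - mu_0)^T · [...] = (0.25)·(1) + (2.5)·(1.3333) = 3.5833.

Step 5 — scale by n: T² = 4 · 3.5833 = 14.3333.

T² ≈ 14.3333


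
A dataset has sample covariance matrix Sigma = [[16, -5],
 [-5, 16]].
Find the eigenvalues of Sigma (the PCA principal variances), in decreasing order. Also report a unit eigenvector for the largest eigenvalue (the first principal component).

Step 1 — characteristic polynomial of 2×2 Sigma:
  det(Sigma - λI) = λ² - trace · λ + det = 0.
  trace = 16 + 16 = 32, det = 16·16 - (-5)² = 231.
Step 2 — discriminant:
  Δ = trace² - 4·det = 1024 - 924 = 100.
Step 3 — eigenvalues:
  λ = (trace ± √Δ)/2 = (32 ± 10)/2,
  λ_1 = 21,  λ_2 = 11.

Step 4 — unit eigenvector for λ_1: solve (Sigma - λ_1 I)v = 0. First row:
  (16 - 21)·v_x + (-5)·v_y = 0, i.e. (-5)·v_x + (-5)·v_y = 0,
  so v ∝ (b, λ_1 - a) = (-5, 5); multiply by -1 so the first entry is positive: u = (5, -5).
  ||u|| = √((5)² + (-5)²) = √(50) ≈ 7.0711,
  v_1 = u/||u|| ≈ (0.7071, -0.7071) (||v_1|| = 1).

λ_1 = 21,  λ_2 = 11;  v_1 ≈ (0.7071, -0.7071)


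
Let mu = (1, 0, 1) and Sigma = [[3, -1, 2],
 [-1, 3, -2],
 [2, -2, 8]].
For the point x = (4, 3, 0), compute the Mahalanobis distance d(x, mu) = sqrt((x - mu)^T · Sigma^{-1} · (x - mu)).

Step 1 — centre the observation: (x - mu) = (3, 3, -1).

Step 2 — invert Sigma (cofactor / det for 3×3, or solve directly):
  Sigma^{-1} = [[0.4167, 0.0833, -0.0833],
 [0.0833, 0.4167, 0.0833],
 [-0.0833, 0.0833, 0.1667]].

Step 3 — form the quadratic (x - mu)^T · Sigma^{-1} · (x - mu):
  Sigma^{-1} · (x - mu) = (1.5833, 1.4167, -0.1667).
  (x - mu)^T · [Sigma^{-1} · (x - mu)] = (3)·(1.5833) + (3)·(1.4167) + (-1)·(-0.1667) = 9.1667.

Step 4 — take square root: d = √(9.1667) ≈ 3.0277.

d(x, mu) = √(9.1667) ≈ 3.0277


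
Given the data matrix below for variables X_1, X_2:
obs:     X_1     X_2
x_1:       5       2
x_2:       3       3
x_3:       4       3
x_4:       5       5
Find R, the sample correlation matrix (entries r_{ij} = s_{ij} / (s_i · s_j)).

Step 1 — column means:
  mean(X_1) = (5 + 3 + 4 + 5) / 4 = 17/4 = 4.25
  mean(X_2) = (2 + 3 + 3 + 5) / 4 = 13/4 = 3.25

Step 2 — sample variances and covariances s[i,j] = (1/(n-1)) · Σ_k (x_{k,i} - mean_i) · (x_{k,j} - mean_j), with n-1 = 3:
  s[X_1,X_1] = ((0.75)·(0.75) + (-1.25)·(-1.25) + (-0.25)·(-0.25) + (0.75)·(0.75)) / 3 = 2.75/3 = 0.9167
  s[X_1,X_2] = ((0.75)·(-1.25) + (-1.25)·(-0.25) + (-0.25)·(-0.25) + (0.75)·(1.75)) / 3 = 0.75/3 = 0.25
  s[X_2,X_2] = ((-1.25)·(-1.25) + (-0.25)·(-0.25) + (-0.25)·(-0.25) + (1.75)·(1.75)) / 3 = 4.75/3 = 1.5833
  Sample standard deviations s_i = √(s[i,i]):
  s(X_1) = √(0.9167) = 0.9574
  s(X_2) = √(1.5833) = 1.2583

Step 3 — r_{ij} = s_{ij} / (s_i · s_j):
  r[X_1,X_1] = 1 (diagonal).
  r[X_1,X_2] = 0.25 / (0.9574 · 1.2583) = 0.25 / 1.2047 = 0.2075
  r[X_2,X_2] = 1 (diagonal).

R is symmetric with unit diagonal. Assembling:

R = [[1, 0.2075],
 [0.2075, 1]]


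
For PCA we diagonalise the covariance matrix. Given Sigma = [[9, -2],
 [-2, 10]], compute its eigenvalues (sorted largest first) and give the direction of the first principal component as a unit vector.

Step 1 — characteristic polynomial of 2×2 Sigma:
  det(Sigma - λI) = λ² - trace · λ + det = 0.
  trace = 9 + 10 = 19, det = 9·10 - (-2)² = 86.
Step 2 — discriminant:
  Δ = trace² - 4·det = 361 - 344 = 17.
Step 3 — eigenvalues:
  λ = (trace ± √Δ)/2 = (19 ± 4.1231)/2,
  λ_1 = 11.5616,  λ_2 = 7.4384.

Step 4 — unit eigenvector for λ_1: solve (Sigma - λ_1 I)v = 0. First row:
  (9 - 11.5616)·v_x + (-2)·v_y = 0, i.e. (-2.5616)·v_x + (-2)·v_y = 0,
  so v ∝ (b, λ_1 - a) = (-2, 2.5616); multiply by -1 so the first entry is positive: u = (2, -2.5616).
  ||u|| = √((2)² + (-2.5616)²) = √(10.5616) ≈ 3.2499,
  v_1 = u/||u|| ≈ (0.6154, -0.7882) (||v_1|| = 1).

λ_1 = 11.5616,  λ_2 = 7.4384;  v_1 ≈ (0.6154, -0.7882)


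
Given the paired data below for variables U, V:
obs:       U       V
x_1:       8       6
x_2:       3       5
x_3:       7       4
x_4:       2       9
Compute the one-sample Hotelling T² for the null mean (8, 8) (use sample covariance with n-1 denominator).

Step 1 — sample mean vector:
  mean(U) = (8 + 3 + 7 + 2) / 4 = 20/4 = 5
  mean(V) = (6 + 5 + 4 + 9) / 4 = 24/4 = 6
  x̄ = (5, 6),  deviation x̄ - mu_0 = (5, 6) - (8, 8) = (-3, -2).

Step 2 — sample covariance matrix, S[i,j] = (1/(n-1)) · Σ_k (x_{k,i} - mean_i) · (x_{k,j} - mean_j), divisor n-1 = 3:
  S[U,U] = ((3)·(3) + (-2)·(-2) + (2)·(2) + (-3)·(-3)) / 3 = 26/3 = 8.6667
  S[U,V] = ((3)·(0) + (-2)·(-1) + (2)·(-2) + (-3)·(3)) / 3 = -11/3 = -3.6667
  S[V,V] = ((0)·(0) + (-1)·(-1) + (-2)·(-2) + (3)·(3)) / 3 = 14/3 = 4.6667
  S = [[8.6667, -3.6667],
 [-3.6667, 4.6667]].

Step 3 — invert S. det(S) = 8.6667·4.6667 - (-3.6667)² = 27.
  S^{-1} = (1/det) · [[d, -b], [-b, a]] = [[0.1728, 0.1358],
 [0.1358, 0.321]].

Step 4 — quadratic form (x̄ - mu_0)^T · S^{-1} · (x̄ - mu_0):
  S^{-1} · (x̄ - mu_0) = (-0.7901, -1.0494),
  (x̄ - mu_0)^T · [...] = (-3)·(-0.7901) + (-2)·(-1.0494) = 4.4691.

Step 5 — scale by n: T² = 4 · 4.4691 = 17.8765.

T² ≈ 17.8765


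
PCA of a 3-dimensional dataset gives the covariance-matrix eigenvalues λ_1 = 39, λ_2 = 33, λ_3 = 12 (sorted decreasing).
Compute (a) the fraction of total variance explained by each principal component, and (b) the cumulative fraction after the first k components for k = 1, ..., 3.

Step 1 — total variance = trace(Sigma) = Σ λ_i = 39 + 33 + 12 = 84.

Step 2 — fraction explained by component i = λ_i / Σ λ:
  PC1: 39/84 = 0.4643
  PC2: 33/84 = 0.3929
  PC3: 12/84 = 0.1429

Step 3 — cumulative fraction after k components = (λ_1 + ... + λ_k) / Σ λ:
  k = 1: 39/84 = 0.4643
  k = 2: (39 + 33)/84 = 72/84 = 0.8571
  k = 3: (39 + 33 + 12)/84 = 84/84 = 1

Summary (fraction, with percent):

explained: PC1 0.4643 (46.43%), PC2 0.3929 (39.29%), PC3 0.1429 (14.29%);  cumulative: 0.4643, 0.8571, 1


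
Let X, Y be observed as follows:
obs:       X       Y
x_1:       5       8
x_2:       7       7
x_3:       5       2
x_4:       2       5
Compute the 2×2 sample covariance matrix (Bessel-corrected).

Step 1 — column means:
  mean(X) = (5 + 7 + 5 + 2) / 4 = 19/4 = 4.75
  mean(Y) = (8 + 7 + 2 + 5) / 4 = 22/4 = 5.5

Step 2 — sample covariance S[i,j] = (1/(n-1)) · Σ_k (x_{k,i} - mean_i) · (x_{k,j} - mean_j), with n-1 = 3.
  S[X,X] = ((0.25)·(0.25) + (2.25)·(2.25) + (0.25)·(0.25) + (-2.75)·(-2.75)) / 3 = 12.75/3 = 4.25
  S[X,Y] = ((0.25)·(2.5) + (2.25)·(1.5) + (0.25)·(-3.5) + (-2.75)·(-0.5)) / 3 = 4.5/3 = 1.5
  S[Y,Y] = ((2.5)·(2.5) + (1.5)·(1.5) + (-3.5)·(-3.5) + (-0.5)·(-0.5)) / 3 = 21/3 = 7

S is symmetric (S[j,i] = S[i,j]). Assembling:

S = [[4.25, 1.5],
 [1.5, 7]]


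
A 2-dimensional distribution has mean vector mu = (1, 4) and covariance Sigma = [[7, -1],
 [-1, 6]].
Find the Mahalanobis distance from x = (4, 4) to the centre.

Step 1 — centre the observation: (x - mu) = (3, 0).

Step 2 — invert Sigma. det(Sigma) = 7·6 - (-1)² = 41.
  Sigma^{-1} = (1/det) · [[d, -b], [-b, a]] = [[0.1463, 0.0244],
 [0.0244, 0.1707]].

Step 3 — form the quadratic (x - mu)^T · Sigma^{-1} · (x - mu):
  Sigma^{-1} · (x - mu) = (0.439, 0.0732).
  (x - mu)^T · [Sigma^{-1} · (x - mu)] = (3)·(0.439) + (0)·(0.0732) = 1.3171.

Step 4 — take square root: d = √(1.3171) ≈ 1.1476.

d(x, mu) = √(1.3171) ≈ 1.1476


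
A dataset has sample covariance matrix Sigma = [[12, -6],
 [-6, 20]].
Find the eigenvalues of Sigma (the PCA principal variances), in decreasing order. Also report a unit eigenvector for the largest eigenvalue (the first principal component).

Step 1 — characteristic polynomial of 2×2 Sigma:
  det(Sigma - λI) = λ² - trace · λ + det = 0.
  trace = 12 + 20 = 32, det = 12·20 - (-6)² = 204.
Step 2 — discriminant:
  Δ = trace² - 4·det = 1024 - 816 = 208.
Step 3 — eigenvalues:
  λ = (trace ± √Δ)/2 = (32 ± 14.4222)/2,
  λ_1 = 23.2111,  λ_2 = 8.7889.

Step 4 — unit eigenvector for λ_1: solve (Sigma - λ_1 I)v = 0. First row:
  (12 - 23.2111)·v_x + (-6)·v_y = 0, i.e. (-11.2111)·v_x + (-6)·v_y = 0,
  so v ∝ (b, λ_1 - a) = (-6, 11.2111); multiply by -1 so the first entry is positive: u = (6, -11.2111).
  ||u|| = √((6)² + (-11.2111)²) = √(161.6888) ≈ 12.7157,
  v_1 = u/||u|| ≈ (0.4719, -0.8817) (||v_1|| = 1).

λ_1 = 23.2111,  λ_2 = 8.7889;  v_1 ≈ (0.4719, -0.8817)


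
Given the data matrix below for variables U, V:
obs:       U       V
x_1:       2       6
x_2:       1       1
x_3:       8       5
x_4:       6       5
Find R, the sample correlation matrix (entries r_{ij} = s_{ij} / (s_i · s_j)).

Step 1 — column means:
  mean(U) = (2 + 1 + 8 + 6) / 4 = 17/4 = 4.25
  mean(V) = (6 + 1 + 5 + 5) / 4 = 17/4 = 4.25

Step 2 — sample variances and covariances s[i,j] = (1/(n-1)) · Σ_k (x_{k,i} - mean_i) · (x_{k,j} - mean_j), with n-1 = 3:
  s[U,U] = ((-2.25)·(-2.25) + (-3.25)·(-3.25) + (3.75)·(3.75) + (1.75)·(1.75)) / 3 = 32.75/3 = 10.9167
  s[U,V] = ((-2.25)·(1.75) + (-3.25)·(-3.25) + (3.75)·(0.75) + (1.75)·(0.75)) / 3 = 10.75/3 = 3.5833
  s[V,V] = ((1.75)·(1.75) + (-3.25)·(-3.25) + (0.75)·(0.75) + (0.75)·(0.75)) / 3 = 14.75/3 = 4.9167
  Sample standard deviations s_i = √(s[i,i]):
  s(U) = √(10.9167) = 3.304
  s(V) = √(4.9167) = 2.2174

Step 3 — r_{ij} = s_{ij} / (s_i · s_j):
  r[U,U] = 1 (diagonal).
  r[U,V] = 3.5833 / (3.304 · 2.2174) = 3.5833 / 7.3262 = 0.4891
  r[V,V] = 1 (diagonal).

R is symmetric with unit diagonal. Assembling:

R = [[1, 0.4891],
 [0.4891, 1]]


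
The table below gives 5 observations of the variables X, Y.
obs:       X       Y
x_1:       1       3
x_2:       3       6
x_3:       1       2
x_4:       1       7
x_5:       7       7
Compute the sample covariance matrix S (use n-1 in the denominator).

Step 1 — column means:
  mean(X) = (1 + 3 + 1 + 1 + 7) / 5 = 13/5 = 2.6
  mean(Y) = (3 + 6 + 2 + 7 + 7) / 5 = 25/5 = 5

Step 2 — sample covariance S[i,j] = (1/(n-1)) · Σ_k (x_{k,i} - mean_i) · (x_{k,j} - mean_j), with n-1 = 4.
  S[X,X] = ((-1.6)·(-1.6) + (0.4)·(0.4) + (-1.6)·(-1.6) + (-1.6)·(-1.6) + (4.4)·(4.4)) / 4 = 27.2/4 = 6.8
  S[X,Y] = ((-1.6)·(-2) + (0.4)·(1) + (-1.6)·(-3) + (-1.6)·(2) + (4.4)·(2)) / 4 = 14/4 = 3.5
  S[Y,Y] = ((-2)·(-2) + (1)·(1) + (-3)·(-3) + (2)·(2) + (2)·(2)) / 4 = 22/4 = 5.5

S is symmetric (S[j,i] = S[i,j]). Assembling:

S = [[6.8, 3.5],
 [3.5, 5.5]]


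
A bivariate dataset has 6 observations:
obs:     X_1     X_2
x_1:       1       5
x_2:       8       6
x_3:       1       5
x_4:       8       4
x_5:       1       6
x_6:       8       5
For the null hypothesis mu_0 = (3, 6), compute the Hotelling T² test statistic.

Step 1 — sample mean vector:
  mean(X_1) = (1 + 8 + 1 + 8 + 1 + 8) / 6 = 27/6 = 4.5
  mean(X_2) = (5 + 6 + 5 + 4 + 6 + 5) / 6 = 31/6 = 5.1667
  x̄ = (4.5, 5.1667),  deviation x̄ - mu_0 = (4.5, 5.1667) - (3, 6) = (1.5, -0.8333).

Step 2 — sample covariance matrix, S[i,j] = (1/(n-1)) · Σ_k (x_{k,i} - mean_i) · (x_{k,j} - mean_j), divisor n-1 = 5:
  S[X_1,X_1] = ((-3.5)·(-3.5) + (3.5)·(3.5) + (-3.5)·(-3.5) + (3.5)·(3.5) + (-3.5)·(-3.5) + (3.5)·(3.5)) / 5 = 73.5/5 = 14.7
  S[X_1,X_2] = ((-3.5)·(-0.1667) + (3.5)·(0.8333) + (-3.5)·(-0.1667) + (3.5)·(-1.1667) + (-3.5)·(0.8333) + (3.5)·(-0.1667)) / 5 = -3.5/5 = -0.7
  S[X_2,X_2] = ((-0.1667)·(-0.1667) + (0.8333)·(0.8333) + (-0.1667)·(-0.1667) + (-1.1667)·(-1.1667) + (0.8333)·(0.8333) + (-0.1667)·(-0.1667)) / 5 = 2.8333/5 = 0.5667
  S = [[14.7, -0.7],
 [-0.7, 0.5667]].

Step 3 — invert S. det(S) = 14.7·0.5667 - (-0.7)² = 7.84.
  S^{-1} = (1/det) · [[d, -b], [-b, a]] = [[0.0723, 0.0893],
 [0.0893, 1.875]].

Step 4 — quadratic form (x̄ - mu_0)^T · S^{-1} · (x̄ - mu_0):
  S^{-1} · (x̄ - mu_0) = (0.034, -1.4286),
  (x̄ - mu_0)^T · [...] = (1.5)·(0.034) + (-0.8333)·(-1.4286) = 1.2415.

Step 5 — scale by n: T² = 6 · 1.2415 = 7.449.

T² ≈ 7.449


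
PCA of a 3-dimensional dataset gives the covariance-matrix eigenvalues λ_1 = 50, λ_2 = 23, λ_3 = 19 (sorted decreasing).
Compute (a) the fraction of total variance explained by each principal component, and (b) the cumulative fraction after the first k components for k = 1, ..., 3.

Step 1 — total variance = trace(Sigma) = Σ λ_i = 50 + 23 + 19 = 92.

Step 2 — fraction explained by component i = λ_i / Σ λ:
  PC1: 50/92 = 0.5435
  PC2: 23/92 = 0.25
  PC3: 19/92 = 0.2065

Step 3 — cumulative fraction after k components = (λ_1 + ... + λ_k) / Σ λ:
  k = 1: 50/92 = 0.5435
  k = 2: (50 + 23)/92 = 73/92 = 0.7935
  k = 3: (50 + 23 + 19)/92 = 92/92 = 1

Summary (fraction, with percent):

explained: PC1 0.5435 (54.35%), PC2 0.25 (25%), PC3 0.2065 (20.65%);  cumulative: 0.5435, 0.7935, 1


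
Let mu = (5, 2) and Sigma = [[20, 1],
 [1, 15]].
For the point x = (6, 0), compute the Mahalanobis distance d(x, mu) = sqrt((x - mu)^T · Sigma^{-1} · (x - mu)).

Step 1 — centre the observation: (x - mu) = (1, -2).

Step 2 — invert Sigma. det(Sigma) = 20·15 - (1)² = 299.
  Sigma^{-1} = (1/det) · [[d, -b], [-b, a]] = [[0.0502, -0.0033],
 [-0.0033, 0.0669]].

Step 3 — form the quadratic (x - mu)^T · Sigma^{-1} · (x - mu):
  Sigma^{-1} · (x - mu) = (0.0569, -0.1371).
  (x - mu)^T · [Sigma^{-1} · (x - mu)] = (1)·(0.0569) + (-2)·(-0.1371) = 0.3311.

Step 4 — take square root: d = √(0.3311) ≈ 0.5754.

d(x, mu) = √(0.3311) ≈ 0.5754


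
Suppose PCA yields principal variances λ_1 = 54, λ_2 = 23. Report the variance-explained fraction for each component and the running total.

Step 1 — total variance = trace(Sigma) = Σ λ_i = 54 + 23 = 77.

Step 2 — fraction explained by component i = λ_i / Σ λ:
  PC1: 54/77 = 0.7013
  PC2: 23/77 = 0.2987

Step 3 — cumulative fraction after k components = (λ_1 + ... + λ_k) / Σ λ:
  k = 1: 54/77 = 0.7013
  k = 2: (54 + 23)/77 = 77/77 = 1

Summary (fraction, with percent):

explained: PC1 0.7013 (70.13%), PC2 0.2987 (29.87%);  cumulative: 0.7013, 1


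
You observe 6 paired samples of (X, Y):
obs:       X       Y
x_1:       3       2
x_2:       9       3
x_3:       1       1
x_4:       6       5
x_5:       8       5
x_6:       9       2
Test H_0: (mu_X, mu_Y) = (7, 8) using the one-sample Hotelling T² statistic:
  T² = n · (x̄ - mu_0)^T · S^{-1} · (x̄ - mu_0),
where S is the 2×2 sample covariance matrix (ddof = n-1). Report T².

Step 1 — sample mean vector:
  mean(X) = (3 + 9 + 1 + 6 + 8 + 9) / 6 = 36/6 = 6
  mean(Y) = (2 + 3 + 1 + 5 + 5 + 2) / 6 = 18/6 = 3
  x̄ = (6, 3),  deviation x̄ - mu_0 = (6, 3) - (7, 8) = (-1, -5).

Step 2 — sample covariance matrix, S[i,j] = (1/(n-1)) · Σ_k (x_{k,i} - mean_i) · (x_{k,j} - mean_j), divisor n-1 = 5:
  S[X,X] = ((-3)·(-3) + (3)·(3) + (-5)·(-5) + (0)·(0) + (2)·(2) + (3)·(3)) / 5 = 56/5 = 11.2
  S[X,Y] = ((-3)·(-1) + (3)·(0) + (-5)·(-2) + (0)·(2) + (2)·(2) + (3)·(-1)) / 5 = 14/5 = 2.8
  S[Y,Y] = ((-1)·(-1) + (0)·(0) + (-2)·(-2) + (2)·(2) + (2)·(2) + (-1)·(-1)) / 5 = 14/5 = 2.8
  S = [[11.2, 2.8],
 [2.8, 2.8]].

Step 3 — invert S. det(S) = 11.2·2.8 - (2.8)² = 23.52.
  S^{-1} = (1/det) · [[d, -b], [-b, a]] = [[0.119, -0.119],
 [-0.119, 0.4762]].

Step 4 — quadratic form (x̄ - mu_0)^T · S^{-1} · (x̄ - mu_0):
  S^{-1} · (x̄ - mu_0) = (0.4762, -2.2619),
  (x̄ - mu_0)^T · [...] = (-1)·(0.4762) + (-5)·(-2.2619) = 10.8333.

Step 5 — scale by n: T² = 6 · 10.8333 = 65.

T² ≈ 65


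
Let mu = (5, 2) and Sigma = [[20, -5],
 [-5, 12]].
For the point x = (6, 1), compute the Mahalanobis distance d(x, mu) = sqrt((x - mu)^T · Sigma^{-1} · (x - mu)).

Step 1 — centre the observation: (x - mu) = (1, -1).

Step 2 — invert Sigma. det(Sigma) = 20·12 - (-5)² = 215.
  Sigma^{-1} = (1/det) · [[d, -b], [-b, a]] = [[0.0558, 0.0233],
 [0.0233, 0.093]].

Step 3 — form the quadratic (x - mu)^T · Sigma^{-1} · (x - mu):
  Sigma^{-1} · (x - mu) = (0.0326, -0.0698).
  (x - mu)^T · [Sigma^{-1} · (x - mu)] = (1)·(0.0326) + (-1)·(-0.0698) = 0.1023.

Step 4 — take square root: d = √(0.1023) ≈ 0.3199.

d(x, mu) = √(0.1023) ≈ 0.3199


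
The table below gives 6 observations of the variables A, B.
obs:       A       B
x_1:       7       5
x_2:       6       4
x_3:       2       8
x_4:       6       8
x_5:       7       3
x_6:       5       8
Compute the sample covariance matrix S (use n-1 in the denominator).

Step 1 — column means:
  mean(A) = (7 + 6 + 2 + 6 + 7 + 5) / 6 = 33/6 = 5.5
  mean(B) = (5 + 4 + 8 + 8 + 3 + 8) / 6 = 36/6 = 6

Step 2 — sample covariance S[i,j] = (1/(n-1)) · Σ_k (x_{k,i} - mean_i) · (x_{k,j} - mean_j), with n-1 = 5.
  S[A,A] = ((1.5)·(1.5) + (0.5)·(0.5) + (-3.5)·(-3.5) + (0.5)·(0.5) + (1.5)·(1.5) + (-0.5)·(-0.5)) / 5 = 17.5/5 = 3.5
  S[A,B] = ((1.5)·(-1) + (0.5)·(-2) + (-3.5)·(2) + (0.5)·(2) + (1.5)·(-3) + (-0.5)·(2)) / 5 = -14/5 = -2.8
  S[B,B] = ((-1)·(-1) + (-2)·(-2) + (2)·(2) + (2)·(2) + (-3)·(-3) + (2)·(2)) / 5 = 26/5 = 5.2

S is symmetric (S[j,i] = S[i,j]). Assembling:

S = [[3.5, -2.8],
 [-2.8, 5.2]]


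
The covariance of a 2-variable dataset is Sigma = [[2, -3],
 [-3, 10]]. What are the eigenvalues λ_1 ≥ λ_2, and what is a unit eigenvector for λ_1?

Step 1 — characteristic polynomial of 2×2 Sigma:
  det(Sigma - λI) = λ² - trace · λ + det = 0.
  trace = 2 + 10 = 12, det = 2·10 - (-3)² = 11.
Step 2 — discriminant:
  Δ = trace² - 4·det = 144 - 44 = 100.
Step 3 — eigenvalues:
  λ = (trace ± √Δ)/2 = (12 ± 10)/2,
  λ_1 = 11,  λ_2 = 1.

Step 4 — unit eigenvector for λ_1: solve (Sigma - λ_1 I)v = 0. First row:
  (2 - 11)·v_x + (-3)·v_y = 0, i.e. (-9)·v_x + (-3)·v_y = 0,
  so v ∝ (b, λ_1 - a) = (-3, 9); multiply by -1 so the first entry is positive: u = (3, -9).
  ||u|| = √((3)² + (-9)²) = √(90) ≈ 9.4868,
  v_1 = u/||u|| ≈ (0.3162, -0.9487) (||v_1|| = 1).

λ_1 = 11,  λ_2 = 1;  v_1 ≈ (0.3162, -0.9487)
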